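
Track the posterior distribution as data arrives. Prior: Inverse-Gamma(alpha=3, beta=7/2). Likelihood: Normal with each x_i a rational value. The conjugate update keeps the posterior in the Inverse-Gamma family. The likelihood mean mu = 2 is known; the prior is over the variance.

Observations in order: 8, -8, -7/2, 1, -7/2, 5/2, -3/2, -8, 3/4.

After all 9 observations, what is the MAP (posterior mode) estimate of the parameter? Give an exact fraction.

5097/272

obs 1: x=8 → posterior Inverse-Gamma(7/2, 43/2)
obs 2: x=-8 → posterior Inverse-Gamma(4, 143/2)
obs 3: x=-7/2 → posterior Inverse-Gamma(9/2, 693/8)
obs 4: x=1 → posterior Inverse-Gamma(5, 697/8)
obs 5: x=-7/2 → posterior Inverse-Gamma(11/2, 409/4)
obs 6: x=5/2 → posterior Inverse-Gamma(6, 819/8)
obs 7: x=-3/2 → posterior Inverse-Gamma(13/2, 217/2)
obs 8: x=-8 → posterior Inverse-Gamma(7, 317/2)
obs 9: x=3/4 → posterior Inverse-Gamma(15/2, 5097/32)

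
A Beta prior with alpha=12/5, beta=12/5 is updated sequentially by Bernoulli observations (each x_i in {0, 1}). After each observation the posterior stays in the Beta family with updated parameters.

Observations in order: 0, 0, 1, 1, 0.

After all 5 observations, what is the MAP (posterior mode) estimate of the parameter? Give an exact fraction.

17/39

obs 1: x=0 → posterior Beta(12/5, 17/5)
obs 2: x=0 → posterior Beta(12/5, 22/5)
obs 3: x=1 → posterior Beta(17/5, 22/5)
obs 4: x=1 → posterior Beta(22/5, 22/5)
obs 5: x=0 → posterior Beta(22/5, 27/5)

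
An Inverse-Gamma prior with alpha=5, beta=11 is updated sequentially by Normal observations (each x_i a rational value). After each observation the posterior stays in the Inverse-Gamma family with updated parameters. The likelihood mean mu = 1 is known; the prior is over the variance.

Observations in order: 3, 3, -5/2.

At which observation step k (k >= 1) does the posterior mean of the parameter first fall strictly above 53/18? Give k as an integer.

k = 2

obs 1: x=3 → posterior Inverse-Gamma(11/2, 13)
obs 2: x=3 → posterior Inverse-Gamma(6, 15)
obs 3: x=-5/2 → posterior Inverse-Gamma(13/2, 169/8)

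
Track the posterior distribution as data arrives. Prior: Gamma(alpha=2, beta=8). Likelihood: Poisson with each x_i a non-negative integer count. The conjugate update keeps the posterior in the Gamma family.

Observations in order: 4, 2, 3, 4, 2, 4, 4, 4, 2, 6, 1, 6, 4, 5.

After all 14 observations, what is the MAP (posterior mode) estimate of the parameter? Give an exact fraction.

obs 1: x=4 → posterior Gamma(6, 9)
obs 2: x=2 → posterior Gamma(8, 10)
obs 3: x=3 → posterior Gamma(11, 11)
obs 4: x=4 → posterior Gamma(15, 12)
obs 5: x=2 → posterior Gamma(17, 13)
obs 6: x=4 → posterior Gamma(21, 14)
obs 7: x=4 → posterior Gamma(25, 15)
obs 8: x=4 → posterior Gamma(29, 16)
obs 9: x=2 → posterior Gamma(31, 17)
obs 10: x=6 → posterior Gamma(37, 18)
obs 11: x=1 → posterior Gamma(38, 19)
obs 12: x=6 → posterior Gamma(44, 20)
obs 13: x=4 → posterior Gamma(48, 21)
obs 14: x=5 → posterior Gamma(53, 22)

26/11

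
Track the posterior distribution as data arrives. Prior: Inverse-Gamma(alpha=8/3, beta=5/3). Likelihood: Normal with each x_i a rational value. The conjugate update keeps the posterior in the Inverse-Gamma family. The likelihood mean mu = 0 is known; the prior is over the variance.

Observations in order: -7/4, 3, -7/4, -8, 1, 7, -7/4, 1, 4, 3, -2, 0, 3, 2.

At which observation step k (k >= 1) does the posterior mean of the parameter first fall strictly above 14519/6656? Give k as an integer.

obs 1: x=-7/4 → posterior Inverse-Gamma(19/6, 307/96)
obs 2: x=3 → posterior Inverse-Gamma(11/3, 739/96)
obs 3: x=-7/4 → posterior Inverse-Gamma(25/6, 443/48)
obs 4: x=-8 → posterior Inverse-Gamma(14/3, 1979/48)
obs 5: x=1 → posterior Inverse-Gamma(31/6, 2003/48)
obs 6: x=7 → posterior Inverse-Gamma(17/3, 3179/48)
obs 7: x=-7/4 → posterior Inverse-Gamma(37/6, 6505/96)
obs 8: x=1 → posterior Inverse-Gamma(20/3, 6553/96)
obs 9: x=4 → posterior Inverse-Gamma(43/6, 7321/96)
obs 10: x=3 → posterior Inverse-Gamma(23/3, 7753/96)
obs 11: x=-2 → posterior Inverse-Gamma(49/6, 7945/96)
obs 12: x=0 → posterior Inverse-Gamma(26/3, 7945/96)
obs 13: x=3 → posterior Inverse-Gamma(55/6, 8377/96)
obs 14: x=2 → posterior Inverse-Gamma(29/3, 8569/96)

k = 2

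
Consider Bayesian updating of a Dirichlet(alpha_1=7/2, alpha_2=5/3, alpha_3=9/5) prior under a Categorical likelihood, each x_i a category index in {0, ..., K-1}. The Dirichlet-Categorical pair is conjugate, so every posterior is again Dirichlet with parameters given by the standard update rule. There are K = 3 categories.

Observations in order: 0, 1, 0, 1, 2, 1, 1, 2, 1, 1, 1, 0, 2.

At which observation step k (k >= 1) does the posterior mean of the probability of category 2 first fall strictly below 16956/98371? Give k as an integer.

k = 4

obs 1: x=0 → posterior Dirichlet(9/2, 5/3, 9/5)
obs 2: x=1 → posterior Dirichlet(9/2, 8/3, 9/5)
obs 3: x=0 → posterior Dirichlet(11/2, 8/3, 9/5)
obs 4: x=1 → posterior Dirichlet(11/2, 11/3, 9/5)
obs 5: x=2 → posterior Dirichlet(11/2, 11/3, 14/5)
obs 6: x=1 → posterior Dirichlet(11/2, 14/3, 14/5)
obs 7: x=1 → posterior Dirichlet(11/2, 17/3, 14/5)
obs 8: x=2 → posterior Dirichlet(11/2, 17/3, 19/5)
obs 9: x=1 → posterior Dirichlet(11/2, 20/3, 19/5)
obs 10: x=1 → posterior Dirichlet(11/2, 23/3, 19/5)
obs 11: x=1 → posterior Dirichlet(11/2, 26/3, 19/5)
obs 12: x=0 → posterior Dirichlet(13/2, 26/3, 19/5)
obs 13: x=2 → posterior Dirichlet(13/2, 26/3, 24/5)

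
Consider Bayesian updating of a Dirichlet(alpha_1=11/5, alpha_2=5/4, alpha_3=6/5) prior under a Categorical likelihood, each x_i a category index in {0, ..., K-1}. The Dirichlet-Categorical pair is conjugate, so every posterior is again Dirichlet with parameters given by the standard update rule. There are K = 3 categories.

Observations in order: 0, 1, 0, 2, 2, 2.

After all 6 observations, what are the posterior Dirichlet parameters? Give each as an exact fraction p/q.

obs 1: x=0 → posterior Dirichlet(16/5, 5/4, 6/5)
obs 2: x=1 → posterior Dirichlet(16/5, 9/4, 6/5)
obs 3: x=0 → posterior Dirichlet(21/5, 9/4, 6/5)
obs 4: x=2 → posterior Dirichlet(21/5, 9/4, 11/5)
obs 5: x=2 → posterior Dirichlet(21/5, 9/4, 16/5)
obs 6: x=2 → posterior Dirichlet(21/5, 9/4, 21/5)

alpha_1=21/5, alpha_2=9/4, alpha_3=21/5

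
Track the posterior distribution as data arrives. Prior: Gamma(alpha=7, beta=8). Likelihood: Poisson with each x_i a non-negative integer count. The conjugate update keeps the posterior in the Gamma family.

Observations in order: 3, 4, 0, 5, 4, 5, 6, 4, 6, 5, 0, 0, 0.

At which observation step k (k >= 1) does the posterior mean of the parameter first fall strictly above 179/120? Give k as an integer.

obs 1: x=3 → posterior Gamma(10, 9)
obs 2: x=4 → posterior Gamma(14, 10)
obs 3: x=0 → posterior Gamma(14, 11)
obs 4: x=5 → posterior Gamma(19, 12)
obs 5: x=4 → posterior Gamma(23, 13)
obs 6: x=5 → posterior Gamma(28, 14)
obs 7: x=6 → posterior Gamma(34, 15)
obs 8: x=4 → posterior Gamma(38, 16)
obs 9: x=6 → posterior Gamma(44, 17)
obs 10: x=5 → posterior Gamma(49, 18)
obs 11: x=0 → posterior Gamma(49, 19)
obs 12: x=0 → posterior Gamma(49, 20)
obs 13: x=0 → posterior Gamma(49, 21)

k = 4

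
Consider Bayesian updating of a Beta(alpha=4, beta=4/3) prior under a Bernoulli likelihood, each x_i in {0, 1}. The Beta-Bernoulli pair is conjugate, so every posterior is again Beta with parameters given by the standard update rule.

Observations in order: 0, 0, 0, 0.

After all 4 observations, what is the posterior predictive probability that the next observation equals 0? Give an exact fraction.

4/7

obs 1: x=0 → posterior Beta(4, 7/3)
obs 2: x=0 → posterior Beta(4, 10/3)
obs 3: x=0 → posterior Beta(4, 13/3)
obs 4: x=0 → posterior Beta(4, 16/3)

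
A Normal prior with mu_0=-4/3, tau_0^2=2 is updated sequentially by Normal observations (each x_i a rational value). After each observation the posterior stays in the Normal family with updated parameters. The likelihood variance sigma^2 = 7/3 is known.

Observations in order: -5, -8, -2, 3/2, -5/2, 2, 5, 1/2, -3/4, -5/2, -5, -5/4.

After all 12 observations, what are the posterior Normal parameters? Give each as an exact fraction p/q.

obs 1: x=-5 → posterior Normal(-118/39, 14/13)
obs 2: x=-8 → posterior Normal(-262/57, 14/19)
obs 3: x=-2 → posterior Normal(-298/75, 14/25)
obs 4: x=3/2 → posterior Normal(-271/93, 14/31)
obs 5: x=-5/2 → posterior Normal(-316/111, 14/37)
obs 6: x=2 → posterior Normal(-280/129, 14/43)
obs 7: x=5 → posterior Normal(-190/147, 2/7)
obs 8: x=1/2 → posterior Normal(-181/165, 14/55)
obs 9: x=-3/4 → posterior Normal(-389/366, 14/61)
obs 10: x=-5/2 → posterior Normal(-479/402, 14/67)
obs 11: x=-5 → posterior Normal(-659/438, 14/73)
obs 12: x=-5/4 → posterior Normal(-352/237, 14/79)

mu_0=-352/237, tau_0^2=14/79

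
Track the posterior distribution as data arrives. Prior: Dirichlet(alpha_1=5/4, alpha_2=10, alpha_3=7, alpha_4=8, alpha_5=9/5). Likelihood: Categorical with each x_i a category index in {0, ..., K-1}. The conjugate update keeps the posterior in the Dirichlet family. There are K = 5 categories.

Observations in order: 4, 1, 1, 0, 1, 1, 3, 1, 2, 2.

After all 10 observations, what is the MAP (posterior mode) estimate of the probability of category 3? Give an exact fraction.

160/661

obs 1: x=4 → posterior Dirichlet(5/4, 10, 7, 8, 14/5)
obs 2: x=1 → posterior Dirichlet(5/4, 11, 7, 8, 14/5)
obs 3: x=1 → posterior Dirichlet(5/4, 12, 7, 8, 14/5)
obs 4: x=0 → posterior Dirichlet(9/4, 12, 7, 8, 14/5)
obs 5: x=1 → posterior Dirichlet(9/4, 13, 7, 8, 14/5)
obs 6: x=1 → posterior Dirichlet(9/4, 14, 7, 8, 14/5)
obs 7: x=3 → posterior Dirichlet(9/4, 14, 7, 9, 14/5)
obs 8: x=1 → posterior Dirichlet(9/4, 15, 7, 9, 14/5)
obs 9: x=2 → posterior Dirichlet(9/4, 15, 8, 9, 14/5)
obs 10: x=2 → posterior Dirichlet(9/4, 15, 9, 9, 14/5)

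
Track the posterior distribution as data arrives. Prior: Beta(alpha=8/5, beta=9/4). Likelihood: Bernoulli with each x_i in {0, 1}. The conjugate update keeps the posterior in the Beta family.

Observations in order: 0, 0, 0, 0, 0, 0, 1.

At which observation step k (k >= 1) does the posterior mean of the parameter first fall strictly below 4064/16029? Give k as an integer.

k = 3

obs 1: x=0 → posterior Beta(8/5, 13/4)
obs 2: x=0 → posterior Beta(8/5, 17/4)
obs 3: x=0 → posterior Beta(8/5, 21/4)
obs 4: x=0 → posterior Beta(8/5, 25/4)
obs 5: x=0 → posterior Beta(8/5, 29/4)
obs 6: x=0 → posterior Beta(8/5, 33/4)
obs 7: x=1 → posterior Beta(13/5, 33/4)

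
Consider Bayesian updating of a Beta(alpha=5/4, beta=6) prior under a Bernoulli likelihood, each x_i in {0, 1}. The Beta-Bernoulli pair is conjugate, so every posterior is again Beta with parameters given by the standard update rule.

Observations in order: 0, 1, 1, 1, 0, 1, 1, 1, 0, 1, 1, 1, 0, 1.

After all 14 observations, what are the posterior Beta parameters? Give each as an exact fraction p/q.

obs 1: x=0 → posterior Beta(5/4, 7)
obs 2: x=1 → posterior Beta(9/4, 7)
obs 3: x=1 → posterior Beta(13/4, 7)
obs 4: x=1 → posterior Beta(17/4, 7)
obs 5: x=0 → posterior Beta(17/4, 8)
obs 6: x=1 → posterior Beta(21/4, 8)
obs 7: x=1 → posterior Beta(25/4, 8)
obs 8: x=1 → posterior Beta(29/4, 8)
obs 9: x=0 → posterior Beta(29/4, 9)
obs 10: x=1 → posterior Beta(33/4, 9)
obs 11: x=1 → posterior Beta(37/4, 9)
obs 12: x=1 → posterior Beta(41/4, 9)
obs 13: x=0 → posterior Beta(41/4, 10)
obs 14: x=1 → posterior Beta(45/4, 10)

alpha=45/4, beta=10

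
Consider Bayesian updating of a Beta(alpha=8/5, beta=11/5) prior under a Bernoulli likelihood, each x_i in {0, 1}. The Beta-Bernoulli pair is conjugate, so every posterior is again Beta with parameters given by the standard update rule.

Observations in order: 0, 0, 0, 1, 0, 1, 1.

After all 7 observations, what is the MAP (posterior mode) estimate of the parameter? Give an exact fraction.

obs 1: x=0 → posterior Beta(8/5, 16/5)
obs 2: x=0 → posterior Beta(8/5, 21/5)
obs 3: x=0 → posterior Beta(8/5, 26/5)
obs 4: x=1 → posterior Beta(13/5, 26/5)
obs 5: x=0 → posterior Beta(13/5, 31/5)
obs 6: x=1 → posterior Beta(18/5, 31/5)
obs 7: x=1 → posterior Beta(23/5, 31/5)

9/22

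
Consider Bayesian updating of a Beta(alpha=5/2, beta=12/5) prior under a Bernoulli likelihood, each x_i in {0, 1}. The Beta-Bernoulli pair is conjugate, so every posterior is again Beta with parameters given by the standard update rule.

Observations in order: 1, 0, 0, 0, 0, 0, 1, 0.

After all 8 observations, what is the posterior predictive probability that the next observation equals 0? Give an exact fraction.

obs 1: x=1 → posterior Beta(7/2, 12/5)
obs 2: x=0 → posterior Beta(7/2, 17/5)
obs 3: x=0 → posterior Beta(7/2, 22/5)
obs 4: x=0 → posterior Beta(7/2, 27/5)
obs 5: x=0 → posterior Beta(7/2, 32/5)
obs 6: x=0 → posterior Beta(7/2, 37/5)
obs 7: x=1 → posterior Beta(9/2, 37/5)
obs 8: x=0 → posterior Beta(9/2, 42/5)

28/43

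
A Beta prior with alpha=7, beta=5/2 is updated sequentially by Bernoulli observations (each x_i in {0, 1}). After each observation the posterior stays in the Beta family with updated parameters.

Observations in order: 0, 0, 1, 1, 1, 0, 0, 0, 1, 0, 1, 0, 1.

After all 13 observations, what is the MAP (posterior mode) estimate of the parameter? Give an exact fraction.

24/41

obs 1: x=0 → posterior Beta(7, 7/2)
obs 2: x=0 → posterior Beta(7, 9/2)
obs 3: x=1 → posterior Beta(8, 9/2)
obs 4: x=1 → posterior Beta(9, 9/2)
obs 5: x=1 → posterior Beta(10, 9/2)
obs 6: x=0 → posterior Beta(10, 11/2)
obs 7: x=0 → posterior Beta(10, 13/2)
obs 8: x=0 → posterior Beta(10, 15/2)
obs 9: x=1 → posterior Beta(11, 15/2)
obs 10: x=0 → posterior Beta(11, 17/2)
obs 11: x=1 → posterior Beta(12, 17/2)
obs 12: x=0 → posterior Beta(12, 19/2)
obs 13: x=1 → posterior Beta(13, 19/2)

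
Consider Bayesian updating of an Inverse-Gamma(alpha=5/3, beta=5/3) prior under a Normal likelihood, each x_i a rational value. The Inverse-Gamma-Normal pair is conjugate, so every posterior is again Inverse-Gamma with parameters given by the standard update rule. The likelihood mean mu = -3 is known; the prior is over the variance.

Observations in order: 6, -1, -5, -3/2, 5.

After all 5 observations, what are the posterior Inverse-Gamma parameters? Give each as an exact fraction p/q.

alpha=25/6, beta=1903/24

obs 1: x=6 → posterior Inverse-Gamma(13/6, 253/6)
obs 2: x=-1 → posterior Inverse-Gamma(8/3, 265/6)
obs 3: x=-5 → posterior Inverse-Gamma(19/6, 277/6)
obs 4: x=-3/2 → posterior Inverse-Gamma(11/3, 1135/24)
obs 5: x=5 → posterior Inverse-Gamma(25/6, 1903/24)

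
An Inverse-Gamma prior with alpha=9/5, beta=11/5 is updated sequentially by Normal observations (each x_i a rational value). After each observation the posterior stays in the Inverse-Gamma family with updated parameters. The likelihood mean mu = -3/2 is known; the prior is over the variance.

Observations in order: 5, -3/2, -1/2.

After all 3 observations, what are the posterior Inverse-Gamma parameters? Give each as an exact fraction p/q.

obs 1: x=5 → posterior Inverse-Gamma(23/10, 933/40)
obs 2: x=-3/2 → posterior Inverse-Gamma(14/5, 933/40)
obs 3: x=-1/2 → posterior Inverse-Gamma(33/10, 953/40)

alpha=33/10, beta=953/40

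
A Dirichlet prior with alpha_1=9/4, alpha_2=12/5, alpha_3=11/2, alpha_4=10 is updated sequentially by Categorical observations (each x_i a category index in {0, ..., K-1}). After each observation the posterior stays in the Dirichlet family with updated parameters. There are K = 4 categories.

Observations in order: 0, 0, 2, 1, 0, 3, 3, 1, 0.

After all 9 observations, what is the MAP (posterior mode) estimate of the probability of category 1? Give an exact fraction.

obs 1: x=0 → posterior Dirichlet(13/4, 12/5, 11/2, 10)
obs 2: x=0 → posterior Dirichlet(17/4, 12/5, 11/2, 10)
obs 3: x=2 → posterior Dirichlet(17/4, 12/5, 13/2, 10)
obs 4: x=1 → posterior Dirichlet(17/4, 17/5, 13/2, 10)
obs 5: x=0 → posterior Dirichlet(21/4, 17/5, 13/2, 10)
obs 6: x=3 → posterior Dirichlet(21/4, 17/5, 13/2, 11)
obs 7: x=3 → posterior Dirichlet(21/4, 17/5, 13/2, 12)
obs 8: x=1 → posterior Dirichlet(21/4, 22/5, 13/2, 12)
obs 9: x=0 → posterior Dirichlet(25/4, 22/5, 13/2, 12)

68/503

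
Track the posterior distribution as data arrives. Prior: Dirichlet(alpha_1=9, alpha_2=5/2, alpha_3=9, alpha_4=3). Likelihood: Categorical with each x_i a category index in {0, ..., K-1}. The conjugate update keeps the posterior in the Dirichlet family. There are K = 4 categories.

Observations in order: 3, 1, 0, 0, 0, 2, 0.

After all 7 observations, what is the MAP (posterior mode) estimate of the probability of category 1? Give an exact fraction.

5/53

obs 1: x=3 → posterior Dirichlet(9, 5/2, 9, 4)
obs 2: x=1 → posterior Dirichlet(9, 7/2, 9, 4)
obs 3: x=0 → posterior Dirichlet(10, 7/2, 9, 4)
obs 4: x=0 → posterior Dirichlet(11, 7/2, 9, 4)
obs 5: x=0 → posterior Dirichlet(12, 7/2, 9, 4)
obs 6: x=2 → posterior Dirichlet(12, 7/2, 10, 4)
obs 7: x=0 → posterior Dirichlet(13, 7/2, 10, 4)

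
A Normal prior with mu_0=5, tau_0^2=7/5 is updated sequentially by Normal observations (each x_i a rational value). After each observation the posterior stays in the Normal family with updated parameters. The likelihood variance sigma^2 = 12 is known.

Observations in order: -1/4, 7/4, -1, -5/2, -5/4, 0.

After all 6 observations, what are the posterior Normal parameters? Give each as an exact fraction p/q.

mu_0=1109/408, tau_0^2=14/17

obs 1: x=-1/4 → posterior Normal(1193/268, 84/67)
obs 2: x=7/4 → posterior Normal(621/148, 42/37)
obs 3: x=-1 → posterior Normal(607/162, 28/27)
obs 4: x=-5/2 → posterior Normal(13/4, 21/22)
obs 5: x=-5/4 → posterior Normal(1109/380, 84/95)
obs 6: x=0 → posterior Normal(1109/408, 14/17)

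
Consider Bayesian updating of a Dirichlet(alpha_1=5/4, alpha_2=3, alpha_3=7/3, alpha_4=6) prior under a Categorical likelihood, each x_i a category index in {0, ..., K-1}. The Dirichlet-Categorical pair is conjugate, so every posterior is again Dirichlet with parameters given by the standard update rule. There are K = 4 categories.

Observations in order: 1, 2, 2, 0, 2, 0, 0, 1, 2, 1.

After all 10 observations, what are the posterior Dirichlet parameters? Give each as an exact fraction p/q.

alpha_1=17/4, alpha_2=6, alpha_3=19/3, alpha_4=6

obs 1: x=1 → posterior Dirichlet(5/4, 4, 7/3, 6)
obs 2: x=2 → posterior Dirichlet(5/4, 4, 10/3, 6)
obs 3: x=2 → posterior Dirichlet(5/4, 4, 13/3, 6)
obs 4: x=0 → posterior Dirichlet(9/4, 4, 13/3, 6)
obs 5: x=2 → posterior Dirichlet(9/4, 4, 16/3, 6)
obs 6: x=0 → posterior Dirichlet(13/4, 4, 16/3, 6)
obs 7: x=0 → posterior Dirichlet(17/4, 4, 16/3, 6)
obs 8: x=1 → posterior Dirichlet(17/4, 5, 16/3, 6)
obs 9: x=2 → posterior Dirichlet(17/4, 5, 19/3, 6)
obs 10: x=1 → posterior Dirichlet(17/4, 6, 19/3, 6)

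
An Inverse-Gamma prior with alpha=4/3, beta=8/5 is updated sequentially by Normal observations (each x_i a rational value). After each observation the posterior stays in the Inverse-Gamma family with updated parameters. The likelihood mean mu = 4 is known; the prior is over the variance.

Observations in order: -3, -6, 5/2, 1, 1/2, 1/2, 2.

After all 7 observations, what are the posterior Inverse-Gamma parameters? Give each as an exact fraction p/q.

alpha=29/6, beta=3839/40

obs 1: x=-3 → posterior Inverse-Gamma(11/6, 261/10)
obs 2: x=-6 → posterior Inverse-Gamma(7/3, 761/10)
obs 3: x=5/2 → posterior Inverse-Gamma(17/6, 3089/40)
obs 4: x=1 → posterior Inverse-Gamma(10/3, 3269/40)
obs 5: x=1/2 → posterior Inverse-Gamma(23/6, 1757/20)
obs 6: x=1/2 → posterior Inverse-Gamma(13/3, 3759/40)
obs 7: x=2 → posterior Inverse-Gamma(29/6, 3839/40)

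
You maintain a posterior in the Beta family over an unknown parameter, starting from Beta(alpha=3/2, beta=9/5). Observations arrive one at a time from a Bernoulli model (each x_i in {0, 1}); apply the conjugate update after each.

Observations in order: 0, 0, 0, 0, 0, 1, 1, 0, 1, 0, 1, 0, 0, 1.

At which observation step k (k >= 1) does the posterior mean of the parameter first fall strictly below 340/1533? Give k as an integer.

obs 1: x=0 → posterior Beta(3/2, 14/5)
obs 2: x=0 → posterior Beta(3/2, 19/5)
obs 3: x=0 → posterior Beta(3/2, 24/5)
obs 4: x=0 → posterior Beta(3/2, 29/5)
obs 5: x=0 → posterior Beta(3/2, 34/5)
obs 6: x=1 → posterior Beta(5/2, 34/5)
obs 7: x=1 → posterior Beta(7/2, 34/5)
obs 8: x=0 → posterior Beta(7/2, 39/5)
obs 9: x=1 → posterior Beta(9/2, 39/5)
obs 10: x=0 → posterior Beta(9/2, 44/5)
obs 11: x=1 → posterior Beta(11/2, 44/5)
obs 12: x=0 → posterior Beta(11/2, 49/5)
obs 13: x=0 → posterior Beta(11/2, 54/5)
obs 14: x=1 → posterior Beta(13/2, 54/5)

k = 4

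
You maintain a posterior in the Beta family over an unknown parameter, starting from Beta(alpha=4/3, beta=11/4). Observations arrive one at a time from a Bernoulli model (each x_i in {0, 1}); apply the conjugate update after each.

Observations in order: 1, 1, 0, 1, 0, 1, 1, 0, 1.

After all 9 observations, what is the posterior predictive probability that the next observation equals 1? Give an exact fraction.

obs 1: x=1 → posterior Beta(7/3, 11/4)
obs 2: x=1 → posterior Beta(10/3, 11/4)
obs 3: x=0 → posterior Beta(10/3, 15/4)
obs 4: x=1 → posterior Beta(13/3, 15/4)
obs 5: x=0 → posterior Beta(13/3, 19/4)
obs 6: x=1 → posterior Beta(16/3, 19/4)
obs 7: x=1 → posterior Beta(19/3, 19/4)
obs 8: x=0 → posterior Beta(19/3, 23/4)
obs 9: x=1 → posterior Beta(22/3, 23/4)

88/157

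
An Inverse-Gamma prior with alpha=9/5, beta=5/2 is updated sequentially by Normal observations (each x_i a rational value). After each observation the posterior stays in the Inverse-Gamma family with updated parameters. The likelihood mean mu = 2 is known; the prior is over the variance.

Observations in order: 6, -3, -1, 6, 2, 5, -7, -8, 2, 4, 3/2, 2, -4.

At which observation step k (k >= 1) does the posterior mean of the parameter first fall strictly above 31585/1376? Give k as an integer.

k = 8

obs 1: x=6 → posterior Inverse-Gamma(23/10, 21/2)
obs 2: x=-3 → posterior Inverse-Gamma(14/5, 23)
obs 3: x=-1 → posterior Inverse-Gamma(33/10, 55/2)
obs 4: x=6 → posterior Inverse-Gamma(19/5, 71/2)
obs 5: x=2 → posterior Inverse-Gamma(43/10, 71/2)
obs 6: x=5 → posterior Inverse-Gamma(24/5, 40)
obs 7: x=-7 → posterior Inverse-Gamma(53/10, 161/2)
obs 8: x=-8 → posterior Inverse-Gamma(29/5, 261/2)
obs 9: x=2 → posterior Inverse-Gamma(63/10, 261/2)
obs 10: x=4 → posterior Inverse-Gamma(34/5, 265/2)
obs 11: x=3/2 → posterior Inverse-Gamma(73/10, 1061/8)
obs 12: x=2 → posterior Inverse-Gamma(39/5, 1061/8)
obs 13: x=-4 → posterior Inverse-Gamma(83/10, 1205/8)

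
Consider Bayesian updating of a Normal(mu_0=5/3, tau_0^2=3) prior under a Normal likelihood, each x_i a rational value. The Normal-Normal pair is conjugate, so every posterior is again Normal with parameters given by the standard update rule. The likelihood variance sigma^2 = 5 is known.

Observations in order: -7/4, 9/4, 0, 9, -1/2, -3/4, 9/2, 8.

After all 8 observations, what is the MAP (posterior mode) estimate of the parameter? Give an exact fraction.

obs 1: x=-7/4 → posterior Normal(37/96, 15/8)
obs 2: x=9/4 → posterior Normal(59/66, 15/11)
obs 3: x=0 → posterior Normal(59/84, 15/14)
obs 4: x=9 → posterior Normal(13/6, 15/17)
obs 5: x=-1/2 → posterior Normal(53/30, 3/4)
obs 6: x=-3/4 → posterior Normal(397/276, 15/23)
obs 7: x=9/2 → posterior Normal(43/24, 15/26)
obs 8: x=8 → posterior Normal(847/348, 15/29)

847/348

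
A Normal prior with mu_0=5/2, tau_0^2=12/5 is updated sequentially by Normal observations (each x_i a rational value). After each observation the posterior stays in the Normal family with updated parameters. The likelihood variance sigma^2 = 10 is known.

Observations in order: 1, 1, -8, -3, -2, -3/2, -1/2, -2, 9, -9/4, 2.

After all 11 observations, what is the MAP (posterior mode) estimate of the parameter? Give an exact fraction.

25/91

obs 1: x=1 → posterior Normal(137/62, 60/31)
obs 2: x=1 → posterior Normal(149/74, 60/37)
obs 3: x=-8 → posterior Normal(53/86, 60/43)
obs 4: x=-3 → posterior Normal(17/98, 60/49)
obs 5: x=-2 → posterior Normal(-7/110, 12/11)
obs 6: x=-3/2 → posterior Normal(-25/122, 60/61)
obs 7: x=-1/2 → posterior Normal(-31/134, 60/67)
obs 8: x=-2 → posterior Normal(-55/146, 60/73)
obs 9: x=9 → posterior Normal(53/158, 60/79)
obs 10: x=-9/4 → posterior Normal(13/85, 12/17)
obs 11: x=2 → posterior Normal(25/91, 60/91)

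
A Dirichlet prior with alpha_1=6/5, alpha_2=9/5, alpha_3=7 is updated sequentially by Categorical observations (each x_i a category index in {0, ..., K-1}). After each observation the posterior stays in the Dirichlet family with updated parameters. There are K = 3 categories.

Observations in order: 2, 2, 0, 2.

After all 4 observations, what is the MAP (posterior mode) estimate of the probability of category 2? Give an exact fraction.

9/11

obs 1: x=2 → posterior Dirichlet(6/5, 9/5, 8)
obs 2: x=2 → posterior Dirichlet(6/5, 9/5, 9)
obs 3: x=0 → posterior Dirichlet(11/5, 9/5, 9)
obs 4: x=2 → posterior Dirichlet(11/5, 9/5, 10)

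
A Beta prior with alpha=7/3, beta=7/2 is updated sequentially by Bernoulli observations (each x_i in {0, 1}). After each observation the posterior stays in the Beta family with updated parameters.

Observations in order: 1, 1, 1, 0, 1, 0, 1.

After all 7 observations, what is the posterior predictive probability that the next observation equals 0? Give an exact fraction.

obs 1: x=1 → posterior Beta(10/3, 7/2)
obs 2: x=1 → posterior Beta(13/3, 7/2)
obs 3: x=1 → posterior Beta(16/3, 7/2)
obs 4: x=0 → posterior Beta(16/3, 9/2)
obs 5: x=1 → posterior Beta(19/3, 9/2)
obs 6: x=0 → posterior Beta(19/3, 11/2)
obs 7: x=1 → posterior Beta(22/3, 11/2)

3/7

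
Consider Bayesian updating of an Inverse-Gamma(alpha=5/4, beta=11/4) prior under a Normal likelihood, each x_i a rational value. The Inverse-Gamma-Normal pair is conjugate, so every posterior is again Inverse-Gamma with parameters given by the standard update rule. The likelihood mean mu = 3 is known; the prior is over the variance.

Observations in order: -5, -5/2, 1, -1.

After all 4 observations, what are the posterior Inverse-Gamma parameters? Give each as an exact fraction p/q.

obs 1: x=-5 → posterior Inverse-Gamma(7/4, 139/4)
obs 2: x=-5/2 → posterior Inverse-Gamma(9/4, 399/8)
obs 3: x=1 → posterior Inverse-Gamma(11/4, 415/8)
obs 4: x=-1 → posterior Inverse-Gamma(13/4, 479/8)

alpha=13/4, beta=479/8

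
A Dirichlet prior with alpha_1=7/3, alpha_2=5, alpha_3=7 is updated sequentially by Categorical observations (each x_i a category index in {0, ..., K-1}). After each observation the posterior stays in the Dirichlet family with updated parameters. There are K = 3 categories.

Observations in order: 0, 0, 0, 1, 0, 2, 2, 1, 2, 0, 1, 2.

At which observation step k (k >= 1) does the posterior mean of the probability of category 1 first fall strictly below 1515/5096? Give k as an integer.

k = 3

obs 1: x=0 → posterior Dirichlet(10/3, 5, 7)
obs 2: x=0 → posterior Dirichlet(13/3, 5, 7)
obs 3: x=0 → posterior Dirichlet(16/3, 5, 7)
obs 4: x=1 → posterior Dirichlet(16/3, 6, 7)
obs 5: x=0 → posterior Dirichlet(19/3, 6, 7)
obs 6: x=2 → posterior Dirichlet(19/3, 6, 8)
obs 7: x=2 → posterior Dirichlet(19/3, 6, 9)
obs 8: x=1 → posterior Dirichlet(19/3, 7, 9)
obs 9: x=2 → posterior Dirichlet(19/3, 7, 10)
obs 10: x=0 → posterior Dirichlet(22/3, 7, 10)
obs 11: x=1 → posterior Dirichlet(22/3, 8, 10)
obs 12: x=2 → posterior Dirichlet(22/3, 8, 11)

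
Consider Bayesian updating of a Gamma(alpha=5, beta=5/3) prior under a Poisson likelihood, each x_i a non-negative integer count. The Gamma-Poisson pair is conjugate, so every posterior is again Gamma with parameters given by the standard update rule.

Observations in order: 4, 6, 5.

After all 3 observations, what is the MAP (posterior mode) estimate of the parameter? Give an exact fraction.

57/14

obs 1: x=4 → posterior Gamma(9, 8/3)
obs 2: x=6 → posterior Gamma(15, 11/3)
obs 3: x=5 → posterior Gamma(20, 14/3)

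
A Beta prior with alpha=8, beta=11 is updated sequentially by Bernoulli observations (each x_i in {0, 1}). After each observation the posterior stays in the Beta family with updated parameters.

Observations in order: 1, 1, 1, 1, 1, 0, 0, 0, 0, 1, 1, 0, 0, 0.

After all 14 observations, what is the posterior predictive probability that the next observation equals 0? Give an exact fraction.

6/11

obs 1: x=1 → posterior Beta(9, 11)
obs 2: x=1 → posterior Beta(10, 11)
obs 3: x=1 → posterior Beta(11, 11)
obs 4: x=1 → posterior Beta(12, 11)
obs 5: x=1 → posterior Beta(13, 11)
obs 6: x=0 → posterior Beta(13, 12)
obs 7: x=0 → posterior Beta(13, 13)
obs 8: x=0 → posterior Beta(13, 14)
obs 9: x=0 → posterior Beta(13, 15)
obs 10: x=1 → posterior Beta(14, 15)
obs 11: x=1 → posterior Beta(15, 15)
obs 12: x=0 → posterior Beta(15, 16)
obs 13: x=0 → posterior Beta(15, 17)
obs 14: x=0 → posterior Beta(15, 18)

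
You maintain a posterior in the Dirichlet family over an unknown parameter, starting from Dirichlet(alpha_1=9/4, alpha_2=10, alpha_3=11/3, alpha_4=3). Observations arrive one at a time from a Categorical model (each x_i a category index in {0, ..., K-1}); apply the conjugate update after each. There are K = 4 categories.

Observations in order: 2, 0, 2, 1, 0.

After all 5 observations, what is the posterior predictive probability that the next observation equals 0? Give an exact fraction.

51/287

obs 1: x=2 → posterior Dirichlet(9/4, 10, 14/3, 3)
obs 2: x=0 → posterior Dirichlet(13/4, 10, 14/3, 3)
obs 3: x=2 → posterior Dirichlet(13/4, 10, 17/3, 3)
obs 4: x=1 → posterior Dirichlet(13/4, 11, 17/3, 3)
obs 5: x=0 → posterior Dirichlet(17/4, 11, 17/3, 3)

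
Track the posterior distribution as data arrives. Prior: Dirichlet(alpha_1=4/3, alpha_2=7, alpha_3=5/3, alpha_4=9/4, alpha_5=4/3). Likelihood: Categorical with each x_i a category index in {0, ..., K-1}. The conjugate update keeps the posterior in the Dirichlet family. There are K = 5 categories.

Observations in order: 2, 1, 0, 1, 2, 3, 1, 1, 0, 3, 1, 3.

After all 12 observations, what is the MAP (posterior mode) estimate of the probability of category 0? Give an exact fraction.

obs 1: x=2 → posterior Dirichlet(4/3, 7, 8/3, 9/4, 4/3)
obs 2: x=1 → posterior Dirichlet(4/3, 8, 8/3, 9/4, 4/3)
obs 3: x=0 → posterior Dirichlet(7/3, 8, 8/3, 9/4, 4/3)
obs 4: x=1 → posterior Dirichlet(7/3, 9, 8/3, 9/4, 4/3)
obs 5: x=2 → posterior Dirichlet(7/3, 9, 11/3, 9/4, 4/3)
obs 6: x=3 → posterior Dirichlet(7/3, 9, 11/3, 13/4, 4/3)
obs 7: x=1 → posterior Dirichlet(7/3, 10, 11/3, 13/4, 4/3)
obs 8: x=1 → posterior Dirichlet(7/3, 11, 11/3, 13/4, 4/3)
obs 9: x=0 → posterior Dirichlet(10/3, 11, 11/3, 13/4, 4/3)
obs 10: x=3 → posterior Dirichlet(10/3, 11, 11/3, 17/4, 4/3)
obs 11: x=1 → posterior Dirichlet(10/3, 12, 11/3, 17/4, 4/3)
obs 12: x=3 → posterior Dirichlet(10/3, 12, 11/3, 21/4, 4/3)

28/247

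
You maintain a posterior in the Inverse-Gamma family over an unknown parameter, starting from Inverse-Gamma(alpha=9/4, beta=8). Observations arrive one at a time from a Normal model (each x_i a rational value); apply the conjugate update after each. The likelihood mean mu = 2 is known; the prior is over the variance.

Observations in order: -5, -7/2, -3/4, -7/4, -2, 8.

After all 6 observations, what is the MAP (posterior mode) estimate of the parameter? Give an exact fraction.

obs 1: x=-5 → posterior Inverse-Gamma(11/4, 65/2)
obs 2: x=-7/2 → posterior Inverse-Gamma(13/4, 381/8)
obs 3: x=-3/4 → posterior Inverse-Gamma(15/4, 1645/32)
obs 4: x=-7/4 → posterior Inverse-Gamma(17/4, 935/16)
obs 5: x=-2 → posterior Inverse-Gamma(19/4, 1063/16)
obs 6: x=8 → posterior Inverse-Gamma(21/4, 1351/16)

1351/100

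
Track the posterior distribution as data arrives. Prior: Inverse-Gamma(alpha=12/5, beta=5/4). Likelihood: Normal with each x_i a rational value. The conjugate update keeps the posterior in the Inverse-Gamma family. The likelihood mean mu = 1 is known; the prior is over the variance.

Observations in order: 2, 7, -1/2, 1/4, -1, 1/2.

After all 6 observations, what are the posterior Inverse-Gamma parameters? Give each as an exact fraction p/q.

alpha=27/5, beta=745/32

obs 1: x=2 → posterior Inverse-Gamma(29/10, 7/4)
obs 2: x=7 → posterior Inverse-Gamma(17/5, 79/4)
obs 3: x=-1/2 → posterior Inverse-Gamma(39/10, 167/8)
obs 4: x=1/4 → posterior Inverse-Gamma(22/5, 677/32)
obs 5: x=-1 → posterior Inverse-Gamma(49/10, 741/32)
obs 6: x=1/2 → posterior Inverse-Gamma(27/5, 745/32)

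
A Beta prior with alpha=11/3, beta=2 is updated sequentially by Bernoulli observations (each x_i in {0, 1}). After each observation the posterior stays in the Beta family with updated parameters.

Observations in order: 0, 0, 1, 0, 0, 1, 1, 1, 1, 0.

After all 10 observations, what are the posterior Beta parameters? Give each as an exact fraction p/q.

alpha=26/3, beta=7

obs 1: x=0 → posterior Beta(11/3, 3)
obs 2: x=0 → posterior Beta(11/3, 4)
obs 3: x=1 → posterior Beta(14/3, 4)
obs 4: x=0 → posterior Beta(14/3, 5)
obs 5: x=0 → posterior Beta(14/3, 6)
obs 6: x=1 → posterior Beta(17/3, 6)
obs 7: x=1 → posterior Beta(20/3, 6)
obs 8: x=1 → posterior Beta(23/3, 6)
obs 9: x=1 → posterior Beta(26/3, 6)
obs 10: x=0 → posterior Beta(26/3, 7)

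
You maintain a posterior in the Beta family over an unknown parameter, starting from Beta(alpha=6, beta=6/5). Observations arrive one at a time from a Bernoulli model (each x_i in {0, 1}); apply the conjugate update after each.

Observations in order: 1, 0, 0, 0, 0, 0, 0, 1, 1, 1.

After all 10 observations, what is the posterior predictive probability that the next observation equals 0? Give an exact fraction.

18/43

obs 1: x=1 → posterior Beta(7, 6/5)
obs 2: x=0 → posterior Beta(7, 11/5)
obs 3: x=0 → posterior Beta(7, 16/5)
obs 4: x=0 → posterior Beta(7, 21/5)
obs 5: x=0 → posterior Beta(7, 26/5)
obs 6: x=0 → posterior Beta(7, 31/5)
obs 7: x=0 → posterior Beta(7, 36/5)
obs 8: x=1 → posterior Beta(8, 36/5)
obs 9: x=1 → posterior Beta(9, 36/5)
obs 10: x=1 → posterior Beta(10, 36/5)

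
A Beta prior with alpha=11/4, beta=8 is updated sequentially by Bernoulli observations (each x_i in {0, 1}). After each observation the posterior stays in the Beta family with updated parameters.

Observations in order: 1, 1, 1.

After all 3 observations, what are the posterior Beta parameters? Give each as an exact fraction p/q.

obs 1: x=1 → posterior Beta(15/4, 8)
obs 2: x=1 → posterior Beta(19/4, 8)
obs 3: x=1 → posterior Beta(23/4, 8)

alpha=23/4, beta=8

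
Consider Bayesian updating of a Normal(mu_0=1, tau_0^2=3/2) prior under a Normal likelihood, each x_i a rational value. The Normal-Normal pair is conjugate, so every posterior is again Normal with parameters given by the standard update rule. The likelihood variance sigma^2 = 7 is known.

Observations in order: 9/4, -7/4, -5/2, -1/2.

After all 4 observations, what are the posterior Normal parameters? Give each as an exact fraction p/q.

mu_0=1/4, tau_0^2=21/26

obs 1: x=9/4 → posterior Normal(83/68, 21/17)
obs 2: x=-7/4 → posterior Normal(31/40, 21/20)
obs 3: x=-5/2 → posterior Normal(8/23, 21/23)
obs 4: x=-1/2 → posterior Normal(1/4, 21/26)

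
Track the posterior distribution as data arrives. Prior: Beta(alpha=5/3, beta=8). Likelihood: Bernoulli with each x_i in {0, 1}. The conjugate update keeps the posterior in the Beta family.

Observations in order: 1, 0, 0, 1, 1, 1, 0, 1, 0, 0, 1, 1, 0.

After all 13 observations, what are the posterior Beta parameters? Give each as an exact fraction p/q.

alpha=26/3, beta=14

obs 1: x=1 → posterior Beta(8/3, 8)
obs 2: x=0 → posterior Beta(8/3, 9)
obs 3: x=0 → posterior Beta(8/3, 10)
obs 4: x=1 → posterior Beta(11/3, 10)
obs 5: x=1 → posterior Beta(14/3, 10)
obs 6: x=1 → posterior Beta(17/3, 10)
obs 7: x=0 → posterior Beta(17/3, 11)
obs 8: x=1 → posterior Beta(20/3, 11)
obs 9: x=0 → posterior Beta(20/3, 12)
obs 10: x=0 → posterior Beta(20/3, 13)
obs 11: x=1 → posterior Beta(23/3, 13)
obs 12: x=1 → posterior Beta(26/3, 13)
obs 13: x=0 → posterior Beta(26/3, 14)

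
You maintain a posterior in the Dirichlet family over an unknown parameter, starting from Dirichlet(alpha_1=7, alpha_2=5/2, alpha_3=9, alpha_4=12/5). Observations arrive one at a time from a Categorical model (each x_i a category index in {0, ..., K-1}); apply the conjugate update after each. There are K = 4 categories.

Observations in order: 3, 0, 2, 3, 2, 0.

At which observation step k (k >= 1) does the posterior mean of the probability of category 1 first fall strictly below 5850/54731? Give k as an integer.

k = 3

obs 1: x=3 → posterior Dirichlet(7, 5/2, 9, 17/5)
obs 2: x=0 → posterior Dirichlet(8, 5/2, 9, 17/5)
obs 3: x=2 → posterior Dirichlet(8, 5/2, 10, 17/5)
obs 4: x=3 → posterior Dirichlet(8, 5/2, 10, 22/5)
obs 5: x=2 → posterior Dirichlet(8, 5/2, 11, 22/5)
obs 6: x=0 → posterior Dirichlet(9, 5/2, 11, 22/5)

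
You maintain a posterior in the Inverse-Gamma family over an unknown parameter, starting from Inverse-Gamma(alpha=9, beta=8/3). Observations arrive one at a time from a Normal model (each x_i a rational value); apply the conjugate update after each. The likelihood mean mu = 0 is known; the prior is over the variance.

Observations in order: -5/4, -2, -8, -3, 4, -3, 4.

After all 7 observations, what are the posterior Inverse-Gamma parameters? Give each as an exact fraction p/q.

obs 1: x=-5/4 → posterior Inverse-Gamma(19/2, 331/96)
obs 2: x=-2 → posterior Inverse-Gamma(10, 523/96)
obs 3: x=-8 → posterior Inverse-Gamma(21/2, 3595/96)
obs 4: x=-3 → posterior Inverse-Gamma(11, 4027/96)
obs 5: x=4 → posterior Inverse-Gamma(23/2, 4795/96)
obs 6: x=-3 → posterior Inverse-Gamma(12, 5227/96)
obs 7: x=4 → posterior Inverse-Gamma(25/2, 5995/96)

alpha=25/2, beta=5995/96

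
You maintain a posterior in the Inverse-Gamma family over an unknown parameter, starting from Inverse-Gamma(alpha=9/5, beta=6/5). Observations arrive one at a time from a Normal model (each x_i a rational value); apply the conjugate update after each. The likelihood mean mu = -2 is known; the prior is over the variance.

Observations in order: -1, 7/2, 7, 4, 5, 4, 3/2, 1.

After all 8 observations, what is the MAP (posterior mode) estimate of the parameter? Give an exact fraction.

obs 1: x=-1 → posterior Inverse-Gamma(23/10, 17/10)
obs 2: x=7/2 → posterior Inverse-Gamma(14/5, 673/40)
obs 3: x=7 → posterior Inverse-Gamma(33/10, 2293/40)
obs 4: x=4 → posterior Inverse-Gamma(19/5, 3013/40)
obs 5: x=5 → posterior Inverse-Gamma(43/10, 3993/40)
obs 6: x=4 → posterior Inverse-Gamma(24/5, 4713/40)
obs 7: x=3/2 → posterior Inverse-Gamma(53/10, 2479/20)
obs 8: x=1 → posterior Inverse-Gamma(29/5, 2569/20)

2569/136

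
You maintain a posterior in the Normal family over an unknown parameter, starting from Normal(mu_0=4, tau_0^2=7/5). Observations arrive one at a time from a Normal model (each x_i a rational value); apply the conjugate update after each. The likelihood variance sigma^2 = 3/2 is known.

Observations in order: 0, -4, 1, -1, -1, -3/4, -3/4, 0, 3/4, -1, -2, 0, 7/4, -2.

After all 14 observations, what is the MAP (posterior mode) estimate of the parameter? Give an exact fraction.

-66/211

obs 1: x=0 → posterior Normal(60/29, 21/29)
obs 2: x=-4 → posterior Normal(4/43, 21/43)
obs 3: x=1 → posterior Normal(6/19, 7/19)
obs 4: x=-1 → posterior Normal(4/71, 21/71)
obs 5: x=-1 → posterior Normal(-2/17, 21/85)
obs 6: x=-3/4 → posterior Normal(-41/198, 7/33)
obs 7: x=-3/4 → posterior Normal(-31/113, 21/113)
obs 8: x=0 → posterior Normal(-31/127, 21/127)
obs 9: x=3/4 → posterior Normal(-41/282, 7/47)
obs 10: x=-1 → posterior Normal(-69/310, 21/155)
obs 11: x=-2 → posterior Normal(-125/338, 21/169)
obs 12: x=0 → posterior Normal(-125/366, 7/61)
obs 13: x=7/4 → posterior Normal(-38/197, 21/197)
obs 14: x=-2 → posterior Normal(-66/211, 21/211)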